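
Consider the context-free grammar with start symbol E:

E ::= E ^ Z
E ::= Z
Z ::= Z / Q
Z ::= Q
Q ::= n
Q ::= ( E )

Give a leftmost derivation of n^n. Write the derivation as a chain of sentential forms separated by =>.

E => E^Z => Z^Z => Q^Z => n^Z => n^Q => n^n

E => E^Z   [E ::= E ^ Z]
E^Z => Z^Z   [E ::= Z]
Z^Z => Q^Z   [Z ::= Q]
Q^Z => n^Z   [Q ::= n]
n^Z => n^Q   [Z ::= Q]
n^Q => n^n   [Q ::= n]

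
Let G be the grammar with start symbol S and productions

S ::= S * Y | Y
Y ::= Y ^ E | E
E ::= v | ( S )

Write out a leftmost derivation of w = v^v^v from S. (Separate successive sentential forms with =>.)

S => Y => Y^E => Y^E^E => E^E^E => v^E^E => v^v^E => v^v^v

S => Y   [S ::= Y]
Y => Y^E   [Y ::= Y ^ E]
Y^E => Y^E^E   [Y ::= Y ^ E]
Y^E^E => E^E^E   [Y ::= E]
E^E^E => v^E^E   [E ::= v]
v^E^E => v^v^E   [E ::= v]
v^v^E => v^v^v   [E ::= v]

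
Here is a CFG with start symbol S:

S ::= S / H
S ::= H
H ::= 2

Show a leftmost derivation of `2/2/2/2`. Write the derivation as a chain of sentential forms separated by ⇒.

S ⇒ S/H ⇒ S/H/H ⇒ S/H/H/H ⇒ H/H/H/H ⇒ 2/H/H/H ⇒ 2/2/H/H ⇒ 2/2/2/H ⇒ 2/2/2/2

S ⇒ S/H   [S ::= S / H]
S/H ⇒ S/H/H   [S ::= S / H]
S/H/H ⇒ S/H/H/H   [S ::= S / H]
S/H/H/H ⇒ H/H/H/H   [S ::= H]
H/H/H/H ⇒ 2/H/H/H   [H ::= 2]
2/H/H/H ⇒ 2/2/H/H   [H ::= 2]
2/2/H/H ⇒ 2/2/2/H   [H ::= 2]
2/2/2/H ⇒ 2/2/2/2   [H ::= 2]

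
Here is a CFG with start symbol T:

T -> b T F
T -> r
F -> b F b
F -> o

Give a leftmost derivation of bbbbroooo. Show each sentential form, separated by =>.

T=>bTF=>bbTFF=>bbbTFFF=>bbbbTFFFF=>bbbbrFFFF=>bbbbroFFF=>bbbbrooFF=>bbbbroooF=>bbbbroooo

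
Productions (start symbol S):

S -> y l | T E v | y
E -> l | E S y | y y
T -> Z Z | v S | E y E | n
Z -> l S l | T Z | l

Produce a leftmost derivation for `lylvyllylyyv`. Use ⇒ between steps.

S⇒TEv⇒ZZEv⇒lSlZEv⇒lylZEv⇒lylTZEv⇒lylvSZEv⇒lylvylZEv⇒lylvyllSlEv⇒lylvyllylEv⇒lylvyllylyyv

S ⇒ TEv   [S -> T E v]
TEv ⇒ ZZEv   [T -> Z Z]
ZZEv ⇒ lSlZEv   [Z -> l S l]
lSlZEv ⇒ lylZEv   [S -> y]
lylZEv ⇒ lylTZEv   [Z -> T Z]
lylTZEv ⇒ lylvSZEv   [T -> v S]
lylvSZEv ⇒ lylvylZEv   [S -> y l]
lylvylZEv ⇒ lylvyllSlEv   [Z -> l S l]
lylvyllSlEv ⇒ lylvyllylEv   [S -> y]
lylvyllylEv ⇒ lylvyllylyyv   [E -> y y]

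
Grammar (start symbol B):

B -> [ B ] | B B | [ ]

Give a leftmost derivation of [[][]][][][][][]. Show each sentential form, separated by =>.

B => BB => BBB => BBBB => BBBBB => BBBBBB => [B]BBBBB => [BB]BBBBB => [[]B]BBBBB => [[][]]BBBBB => [[][]][]BBBB => [[][]][][]BBB => [[][]][][][]BB => [[][]][][][][]B => [[][]][][][][][]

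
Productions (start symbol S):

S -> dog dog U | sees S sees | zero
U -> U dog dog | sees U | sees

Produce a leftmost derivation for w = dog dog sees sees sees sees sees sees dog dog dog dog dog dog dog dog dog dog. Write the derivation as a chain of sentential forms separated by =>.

S => dog dog U => dog dog U dog dog => dog dog sees U dog dog => dog dog sees U dog dog dog dog => dog dog sees sees U dog dog dog dog => dog dog sees sees U dog dog dog dog dog dog => dog dog sees sees U dog dog dog dog dog dog dog dog => dog dog sees sees sees U dog dog dog dog dog dog dog dog => dog dog sees sees sees sees U dog dog dog dog dog dog dog dog => dog dog sees sees sees sees U dog dog dog dog dog dog dog dog dog dog => dog dog sees sees sees sees sees U dog dog dog dog dog dog dog dog dog dog => dog dog sees sees sees sees sees sees dog dog dog dog dog dog dog dog dog dog

S => dog dog U   [S -> dog dog U]
dog dog U => dog dog U dog dog   [U -> U dog dog]
dog dog U dog dog => dog dog sees U dog dog   [U -> sees U]
dog dog sees U dog dog => dog dog sees U dog dog dog dog   [U -> U dog dog]
dog dog sees U dog dog dog dog => dog dog sees sees U dog dog dog dog   [U -> sees U]
dog dog sees sees U dog dog dog dog => dog dog sees sees U dog dog dog dog dog dog   [U -> U dog dog]
dog dog sees sees U dog dog dog dog dog dog => dog dog sees sees U dog dog dog dog dog dog dog dog   [U -> U dog dog]
dog dog sees sees U dog dog dog dog dog dog dog dog => dog dog sees sees sees U dog dog dog dog dog dog dog dog   [U -> sees U]
dog dog sees sees sees U dog dog dog dog dog dog dog dog => dog dog sees sees sees sees U dog dog dog dog dog dog dog dog   [U -> sees U]
dog dog sees sees sees sees U dog dog dog dog dog dog dog dog => dog dog sees sees sees sees U dog dog dog dog dog dog dog dog dog dog   [U -> U dog dog]
dog dog sees sees sees sees U dog dog dog dog dog dog dog dog dog dog => dog dog sees sees sees sees sees U dog dog dog dog dog dog dog dog dog dog   [U -> sees U]
dog dog sees sees sees sees sees U dog dog dog dog dog dog dog dog dog dog => dog dog sees sees sees sees sees sees dog dog dog dog dog dog dog dog dog dog   [U -> sees]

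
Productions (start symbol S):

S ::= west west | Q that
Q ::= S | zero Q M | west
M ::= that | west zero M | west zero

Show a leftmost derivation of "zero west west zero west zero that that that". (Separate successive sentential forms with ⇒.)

S ⇒ Q that ⇒ S that ⇒ Q that that ⇒ zero Q M that that ⇒ zero west M that that ⇒ zero west west zero M that that ⇒ zero west west zero west zero M that that ⇒ zero west west zero west zero that that that

S ⇒ Q that   [S ::= Q that]
Q that ⇒ S that   [Q ::= S]
S that ⇒ Q that that   [S ::= Q that]
Q that that ⇒ zero Q M that that   [Q ::= zero Q M]
zero Q M that that ⇒ zero west M that that   [Q ::= west]
zero west M that that ⇒ zero west west zero M that that   [M ::= west zero M]
zero west west zero M that that ⇒ zero west west zero west zero M that that   [M ::= west zero M]
zero west west zero west zero M that that ⇒ zero west west zero west zero that that that   [M ::= that]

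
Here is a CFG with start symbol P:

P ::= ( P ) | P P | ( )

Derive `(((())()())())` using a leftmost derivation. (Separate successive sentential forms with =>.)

P => (P) => (PP) => ((P)P) => ((PP)P) => ((PPP)P) => (((P)PP)P) => (((())PP)P) => (((())()P)P) => (((())()())P) => (((())()())())

P => (P)   [P ::= ( P )]
(P) => (PP)   [P ::= P P]
(PP) => ((P)P)   [P ::= ( P )]
((P)P) => ((PP)P)   [P ::= P P]
((PP)P) => ((PPP)P)   [P ::= P P]
((PPP)P) => (((P)PP)P)   [P ::= ( P )]
(((P)PP)P) => (((())PP)P)   [P ::= ( )]
(((())PP)P) => (((())()P)P)   [P ::= ( )]
(((())()P)P) => (((())()())P)   [P ::= ( )]
(((())()())P) => (((())()())())   [P ::= ( )]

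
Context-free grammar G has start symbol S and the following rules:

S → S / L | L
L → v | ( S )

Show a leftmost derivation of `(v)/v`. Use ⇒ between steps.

S ⇒ S/L   [S → S / L]
S/L ⇒ L/L   [S → L]
L/L ⇒ (S)/L   [L → ( S )]
(S)/L ⇒ (L)/L   [S → L]
(L)/L ⇒ (v)/L   [L → v]
(v)/L ⇒ (v)/v   [L → v]

S ⇒ S/L ⇒ L/L ⇒ (S)/L ⇒ (L)/L ⇒ (v)/L ⇒ (v)/v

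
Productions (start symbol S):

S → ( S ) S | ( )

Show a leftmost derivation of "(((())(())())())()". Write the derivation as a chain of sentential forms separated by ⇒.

S ⇒ (S)S   [S → ( S ) S]
(S)S ⇒ ((S)S)S   [S → ( S ) S]
((S)S)S ⇒ (((S)S)S)S   [S → ( S ) S]
(((S)S)S)S ⇒ (((())S)S)S   [S → ( )]
(((())S)S)S ⇒ (((())(S)S)S)S   [S → ( S ) S]
(((())(S)S)S)S ⇒ (((())(())S)S)S   [S → ( )]
(((())(())S)S)S ⇒ (((())(())())S)S   [S → ( )]
(((())(())())S)S ⇒ (((())(())())())S   [S → ( )]
(((())(())())())S ⇒ (((())(())())())()   [S → ( )]

S ⇒ (S)S ⇒ ((S)S)S ⇒ (((S)S)S)S ⇒ (((())S)S)S ⇒ (((())(S)S)S)S ⇒ (((())(())S)S)S ⇒ (((())(())())S)S ⇒ (((())(())())())S ⇒ (((())(())())())()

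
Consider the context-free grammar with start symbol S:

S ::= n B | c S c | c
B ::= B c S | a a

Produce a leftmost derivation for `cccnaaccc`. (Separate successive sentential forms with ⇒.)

S ⇒ cSc ⇒ ccScc ⇒ cccSccc ⇒ cccnBccc ⇒ cccnaaccc

S ⇒ cSc   [S ::= c S c]
cSc ⇒ ccScc   [S ::= c S c]
ccScc ⇒ cccSccc   [S ::= c S c]
cccSccc ⇒ cccnBccc   [S ::= n B]
cccnBccc ⇒ cccnaaccc   [B ::= a a]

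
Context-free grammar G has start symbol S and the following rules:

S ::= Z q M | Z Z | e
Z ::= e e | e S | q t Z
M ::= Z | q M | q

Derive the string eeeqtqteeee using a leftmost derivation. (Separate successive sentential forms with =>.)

S => ZZ   [S ::= Z Z]
ZZ => eeZ   [Z ::= e e]
eeZ => eeeS   [Z ::= e S]
eeeS => eeeZZ   [S ::= Z Z]
eeeZZ => eeeqtZZ   [Z ::= q t Z]
eeeqtZZ => eeeqtqtZZ   [Z ::= q t Z]
eeeqtqtZZ => eeeqtqteSZ   [Z ::= e S]
eeeqtqteSZ => eeeqtqteeZ   [S ::= e]
eeeqtqteeZ => eeeqtqteeee   [Z ::= e e]

S=>ZZ=>eeZ=>eeeS=>eeeZZ=>eeeqtZZ=>eeeqtqtZZ=>eeeqtqteSZ=>eeeqtqteeZ=>eeeqtqteeee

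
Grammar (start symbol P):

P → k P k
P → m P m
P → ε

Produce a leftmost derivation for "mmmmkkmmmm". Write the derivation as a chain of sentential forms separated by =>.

P => mPm   [P → m P m]
mPm => mmPmm   [P → m P m]
mmPmm => mmmPmmm   [P → m P m]
mmmPmmm => mmmmPmmmm   [P → m P m]
mmmmPmmmm => mmmmkPkmmmm   [P → k P k]
mmmmkPkmmmm => mmmmkkmmmm   [P → ε]

P=>mPm=>mmPmm=>mmmPmmm=>mmmmPmmmm=>mmmmkPkmmmm=>mmmmkkmmmm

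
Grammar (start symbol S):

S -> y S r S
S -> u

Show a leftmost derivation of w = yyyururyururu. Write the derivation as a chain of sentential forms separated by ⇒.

S ⇒ ySrS ⇒ yySrSrS ⇒ yyySrSrSrS ⇒ yyyurSrSrS ⇒ yyyururSrS ⇒ yyyururySrSrS ⇒ yyyururyurSrS ⇒ yyyururyururS ⇒ yyyururyururu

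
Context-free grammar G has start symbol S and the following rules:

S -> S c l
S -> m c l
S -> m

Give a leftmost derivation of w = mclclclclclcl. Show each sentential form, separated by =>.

S=>Scl=>Sclcl=>Sclclcl=>Sclclclcl=>Sclclclclcl=>mclclclclclcl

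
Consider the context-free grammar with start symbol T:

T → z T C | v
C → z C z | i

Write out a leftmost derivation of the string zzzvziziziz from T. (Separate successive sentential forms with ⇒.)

T ⇒ zTC   [T → z T C]
zTC ⇒ zzTCC   [T → z T C]
zzTCC ⇒ zzzTCCC   [T → z T C]
zzzTCCC ⇒ zzzvCCC   [T → v]
zzzvCCC ⇒ zzzvzCzCC   [C → z C z]
zzzvzCzCC ⇒ zzzvzizCC   [C → i]
zzzvzizCC ⇒ zzzvziziC   [C → i]
zzzvziziC ⇒ zzzvzizizCz   [C → z C z]
zzzvzizizCz ⇒ zzzvziziziz   [C → i]

T⇒zTC⇒zzTCC⇒zzzTCCC⇒zzzvCCC⇒zzzvzCzCC⇒zzzvzizCC⇒zzzvziziC⇒zzzvzizizCz⇒zzzvziziziz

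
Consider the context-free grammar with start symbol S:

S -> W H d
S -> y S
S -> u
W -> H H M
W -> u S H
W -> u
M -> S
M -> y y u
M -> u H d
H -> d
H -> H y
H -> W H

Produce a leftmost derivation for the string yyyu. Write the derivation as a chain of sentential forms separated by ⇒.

S ⇒ yS ⇒ yyS ⇒ yyyS ⇒ yyyu

S ⇒ yS   [S -> y S]
yS ⇒ yyS   [S -> y S]
yyS ⇒ yyyS   [S -> y S]
yyyS ⇒ yyyu   [S -> u]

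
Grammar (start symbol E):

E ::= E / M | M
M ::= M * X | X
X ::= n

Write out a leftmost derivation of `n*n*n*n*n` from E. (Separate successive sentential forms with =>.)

E => M => M*X => M*X*X => M*X*X*X => M*X*X*X*X => X*X*X*X*X => n*X*X*X*X => n*n*X*X*X => n*n*n*X*X => n*n*n*n*X => n*n*n*n*n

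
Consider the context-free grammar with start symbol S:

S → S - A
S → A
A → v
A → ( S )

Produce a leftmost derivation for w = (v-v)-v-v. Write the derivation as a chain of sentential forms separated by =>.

S => S-A => S-A-A => A-A-A => (S)-A-A => (S-A)-A-A => (A-A)-A-A => (v-A)-A-A => (v-v)-A-A => (v-v)-v-A => (v-v)-v-v

S => S-A   [S → S - A]
S-A => S-A-A   [S → S - A]
S-A-A => A-A-A   [S → A]
A-A-A => (S)-A-A   [A → ( S )]
(S)-A-A => (S-A)-A-A   [S → S - A]
(S-A)-A-A => (A-A)-A-A   [S → A]
(A-A)-A-A => (v-A)-A-A   [A → v]
(v-A)-A-A => (v-v)-A-A   [A → v]
(v-v)-A-A => (v-v)-v-A   [A → v]
(v-v)-v-A => (v-v)-v-v   [A → v]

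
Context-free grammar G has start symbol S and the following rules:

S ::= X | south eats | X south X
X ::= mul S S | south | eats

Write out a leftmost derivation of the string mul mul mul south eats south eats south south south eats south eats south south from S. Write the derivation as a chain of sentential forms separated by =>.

S => X south X => mul S S south X => mul X S south X => mul mul S S S south X => mul mul X south X S S south X => mul mul mul S S south X S S south X => mul mul mul south eats S south X S S south X => mul mul mul south eats south eats south X S S south X => mul mul mul south eats south eats south south S S south X => mul mul mul south eats south eats south south south eats S south X => mul mul mul south eats south eats south south south eats south eats south X => mul mul mul south eats south eats south south south eats south eats south south

S => X south X   [S ::= X south X]
X south X => mul S S south X   [X ::= mul S S]
mul S S south X => mul X S south X   [S ::= X]
mul X S south X => mul mul S S S south X   [X ::= mul S S]
mul mul S S S south X => mul mul X south X S S south X   [S ::= X south X]
mul mul X south X S S south X => mul mul mul S S south X S S south X   [X ::= mul S S]
mul mul mul S S south X S S south X => mul mul mul south eats S south X S S south X   [S ::= south eats]
mul mul mul south eats S south X S S south X => mul mul mul south eats south eats south X S S south X   [S ::= south eats]
mul mul mul south eats south eats south X S S south X => mul mul mul south eats south eats south south S S south X   [X ::= south]
mul mul mul south eats south eats south south S S south X => mul mul mul south eats south eats south south south eats S south X   [S ::= south eats]
mul mul mul south eats south eats south south south eats S south X => mul mul mul south eats south eats south south south eats south eats south X   [S ::= south eats]
mul mul mul south eats south eats south south south eats south eats south X => mul mul mul south eats south eats south south south eats south eats south south   [X ::= south]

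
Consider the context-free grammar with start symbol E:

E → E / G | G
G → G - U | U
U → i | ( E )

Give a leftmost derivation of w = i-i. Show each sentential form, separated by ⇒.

E ⇒ G   [E → G]
G ⇒ G-U   [G → G - U]
G-U ⇒ U-U   [G → U]
U-U ⇒ i-U   [U → i]
i-U ⇒ i-i   [U → i]

E⇒G⇒G-U⇒U-U⇒i-U⇒i-i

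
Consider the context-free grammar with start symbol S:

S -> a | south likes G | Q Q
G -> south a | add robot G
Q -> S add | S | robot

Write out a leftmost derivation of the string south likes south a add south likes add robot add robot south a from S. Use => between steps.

S => Q Q => S add Q => south likes G add Q => south likes south a add Q => south likes south a add S => south likes south a add south likes G => south likes south a add south likes add robot G => south likes south a add south likes add robot add robot G => south likes south a add south likes add robot add robot south a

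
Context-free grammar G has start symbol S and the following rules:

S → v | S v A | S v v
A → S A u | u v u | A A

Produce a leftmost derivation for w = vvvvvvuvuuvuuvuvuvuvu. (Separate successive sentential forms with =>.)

S => SvA   [S → S v A]
SvA => SvAvA   [S → S v A]
SvAvA => SvAvAvA   [S → S v A]
SvAvAvA => vvAvAvA   [S → v]
vvAvAvA => vvSAuvAvA   [A → S A u]
vvSAuvAvA => vvSvAAuvAvA   [S → S v A]
vvSvAAuvAvA => vvSvvvAAuvAvA   [S → S v v]
vvSvvvAAuvAvA => vvvvvvAAuvAvA   [S → v]
vvvvvvAAuvAvA => vvvvvvuvuAuvAvA   [A → u v u]
vvvvvvuvuAuvAvA => vvvvvvuvuuvuuvAvA   [A → u v u]
vvvvvvuvuuvuuvAvA => vvvvvvuvuuvuuvuvuvA   [A → u v u]
vvvvvvuvuuvuuvuvuvA => vvvvvvuvuuvuuvuvuvuvu   [A → u v u]

S=>SvA=>SvAvA=>SvAvAvA=>vvAvAvA=>vvSAuvAvA=>vvSvAAuvAvA=>vvSvvvAAuvAvA=>vvvvvvAAuvAvA=>vvvvvvuvuAuvAvA=>vvvvvvuvuuvuuvAvA=>vvvvvvuvuuvuuvuvuvA=>vvvvvvuvuuvuuvuvuvuvu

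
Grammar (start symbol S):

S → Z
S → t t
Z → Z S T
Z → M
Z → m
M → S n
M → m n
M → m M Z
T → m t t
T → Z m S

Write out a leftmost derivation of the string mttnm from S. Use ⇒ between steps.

S ⇒ Z   [S → Z]
Z ⇒ M   [Z → M]
M ⇒ mMZ   [M → m M Z]
mMZ ⇒ mSnZ   [M → S n]
mSnZ ⇒ mttnZ   [S → t t]
mttnZ ⇒ mttnm   [Z → m]

S ⇒ Z ⇒ M ⇒ mMZ ⇒ mSnZ ⇒ mttnZ ⇒ mttnm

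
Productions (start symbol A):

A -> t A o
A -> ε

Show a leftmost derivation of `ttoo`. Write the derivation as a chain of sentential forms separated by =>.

A => tAo => ttAoo => ttoo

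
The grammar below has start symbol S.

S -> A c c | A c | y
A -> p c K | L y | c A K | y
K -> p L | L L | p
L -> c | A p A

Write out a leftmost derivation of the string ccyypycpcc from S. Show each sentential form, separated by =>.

S => Acc => cAKcc => ccAKKcc => ccyKKcc => ccyLLKcc => ccyApALKcc => ccyypALKcc => ccyypyLKcc => ccyypycKcc => ccyypycpcc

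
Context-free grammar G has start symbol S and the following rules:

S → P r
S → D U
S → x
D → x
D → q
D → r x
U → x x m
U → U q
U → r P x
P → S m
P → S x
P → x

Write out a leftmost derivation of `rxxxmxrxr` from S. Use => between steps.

S => Pr => Sxr => Prxr => Sxrxr => DUxrxr => rxUxrxr => rxxxmxrxr

S => Pr   [S → P r]
Pr => Sxr   [P → S x]
Sxr => Prxr   [S → P r]
Prxr => Sxrxr   [P → S x]
Sxrxr => DUxrxr   [S → D U]
DUxrxr => rxUxrxr   [D → r x]
rxUxrxr => rxxxmxrxr   [U → x x m]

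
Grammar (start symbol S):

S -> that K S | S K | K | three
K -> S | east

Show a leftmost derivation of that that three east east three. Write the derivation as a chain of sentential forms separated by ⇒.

S ⇒ that K S   [S -> that K S]
that K S ⇒ that S S   [K -> S]
that S S ⇒ that that K S S   [S -> that K S]
that that K S S ⇒ that that S S S   [K -> S]
that that S S S ⇒ that that S K S S   [S -> S K]
that that S K S S ⇒ that that three K S S   [S -> three]
that that three K S S ⇒ that that three east S S   [K -> east]
that that three east S S ⇒ that that three east K S   [S -> K]
that that three east K S ⇒ that that three east east S   [K -> east]
that that three east east S ⇒ that that three east east three   [S -> three]

S ⇒ that K S ⇒ that S S ⇒ that that K S S ⇒ that that S S S ⇒ that that S K S S ⇒ that that three K S S ⇒ that that three east S S ⇒ that that three east K S ⇒ that that three east east S ⇒ that that three east east three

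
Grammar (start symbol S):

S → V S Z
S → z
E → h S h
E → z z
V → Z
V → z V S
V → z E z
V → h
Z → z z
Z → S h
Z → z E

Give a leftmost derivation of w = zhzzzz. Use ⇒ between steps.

S⇒VSZ⇒zVSSZ⇒zhSSZ⇒zhzSZ⇒zhzzZ⇒zhzzzz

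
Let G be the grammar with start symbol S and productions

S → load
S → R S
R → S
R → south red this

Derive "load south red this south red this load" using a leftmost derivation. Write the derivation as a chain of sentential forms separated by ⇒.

S ⇒ R S ⇒ S S ⇒ load S ⇒ load R S ⇒ load south red this S ⇒ load south red this R S ⇒ load south red this south red this S ⇒ load south red this south red this load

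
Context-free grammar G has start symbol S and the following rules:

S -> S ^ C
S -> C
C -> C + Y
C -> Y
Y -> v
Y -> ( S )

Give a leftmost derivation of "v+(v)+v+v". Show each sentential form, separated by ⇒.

S ⇒ C ⇒ C+Y ⇒ C+Y+Y ⇒ C+Y+Y+Y ⇒ Y+Y+Y+Y ⇒ v+Y+Y+Y ⇒ v+(S)+Y+Y ⇒ v+(C)+Y+Y ⇒ v+(Y)+Y+Y ⇒ v+(v)+Y+Y ⇒ v+(v)+v+Y ⇒ v+(v)+v+v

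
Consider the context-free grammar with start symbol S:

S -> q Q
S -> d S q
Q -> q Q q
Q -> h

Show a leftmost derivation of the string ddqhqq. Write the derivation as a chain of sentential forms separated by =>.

S=>dSq=>ddSqq=>ddqQqq=>ddqhqq

S => dSq   [S -> d S q]
dSq => ddSqq   [S -> d S q]
ddSqq => ddqQqq   [S -> q Q]
ddqQqq => ddqhqq   [Q -> h]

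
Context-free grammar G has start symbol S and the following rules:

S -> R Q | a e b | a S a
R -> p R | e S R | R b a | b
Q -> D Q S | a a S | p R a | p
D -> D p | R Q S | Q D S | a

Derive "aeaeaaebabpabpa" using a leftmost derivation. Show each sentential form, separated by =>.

S=>aSa=>aRQa=>aeSRQa=>aeaSaRQa=>aeaRQaRQa=>aeaeSRQaRQa=>aeaeaSaRQaRQa=>aeaeaaebaRQaRQa=>aeaeaaebabQaRQa=>aeaeaaebabpaRQa=>aeaeaaebabpabQa=>aeaeaaebabpabpa

S => aSa   [S -> a S a]
aSa => aRQa   [S -> R Q]
aRQa => aeSRQa   [R -> e S R]
aeSRQa => aeaSaRQa   [S -> a S a]
aeaSaRQa => aeaRQaRQa   [S -> R Q]
aeaRQaRQa => aeaeSRQaRQa   [R -> e S R]
aeaeSRQaRQa => aeaeaSaRQaRQa   [S -> a S a]
aeaeaSaRQaRQa => aeaeaaebaRQaRQa   [S -> a e b]
aeaeaaebaRQaRQa => aeaeaaebabQaRQa   [R -> b]
aeaeaaebabQaRQa => aeaeaaebabpaRQa   [Q -> p]
aeaeaaebabpaRQa => aeaeaaebabpabQa   [R -> b]
aeaeaaebabpabQa => aeaeaaebabpabpa   [Q -> p]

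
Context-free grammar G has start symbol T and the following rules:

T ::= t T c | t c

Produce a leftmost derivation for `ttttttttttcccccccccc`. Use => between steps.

T => tTc => ttTcc => tttTccc => ttttTcccc => tttttTccccc => ttttttTcccccc => tttttttTccccccc => ttttttttTcccccccc => tttttttttTccccccccc => ttttttttttcccccccccc

T => tTc   [T ::= t T c]
tTc => ttTcc   [T ::= t T c]
ttTcc => tttTccc   [T ::= t T c]
tttTccc => ttttTcccc   [T ::= t T c]
ttttTcccc => tttttTccccc   [T ::= t T c]
tttttTccccc => ttttttTcccccc   [T ::= t T c]
ttttttTcccccc => tttttttTccccccc   [T ::= t T c]
tttttttTccccccc => ttttttttTcccccccc   [T ::= t T c]
ttttttttTcccccccc => tttttttttTccccccccc   [T ::= t T c]
tttttttttTccccccccc => ttttttttttcccccccccc   [T ::= t c]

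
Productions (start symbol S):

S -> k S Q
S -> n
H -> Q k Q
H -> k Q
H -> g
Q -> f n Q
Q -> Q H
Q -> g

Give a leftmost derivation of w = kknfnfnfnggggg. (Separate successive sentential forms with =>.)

S => kSQ => kkSQQ => kknQQ => kknQHQ => kknfnQHQ => kknfnQHHQ => kknfnfnQHHQ => kknfnfnQHHHQ => kknfnfnfnQHHHQ => kknfnfnfngHHHQ => kknfnfnfnggHHQ => kknfnfnfngggHQ => kknfnfnfnggggQ => kknfnfnfnggggg

S => kSQ   [S -> k S Q]
kSQ => kkSQQ   [S -> k S Q]
kkSQQ => kknQQ   [S -> n]
kknQQ => kknQHQ   [Q -> Q H]
kknQHQ => kknfnQHQ   [Q -> f n Q]
kknfnQHQ => kknfnQHHQ   [Q -> Q H]
kknfnQHHQ => kknfnfnQHHQ   [Q -> f n Q]
kknfnfnQHHQ => kknfnfnQHHHQ   [Q -> Q H]
kknfnfnQHHHQ => kknfnfnfnQHHHQ   [Q -> f n Q]
kknfnfnfnQHHHQ => kknfnfnfngHHHQ   [Q -> g]
kknfnfnfngHHHQ => kknfnfnfnggHHQ   [H -> g]
kknfnfnfnggHHQ => kknfnfnfngggHQ   [H -> g]
kknfnfnfngggHQ => kknfnfnfnggggQ   [H -> g]
kknfnfnfnggggQ => kknfnfnfnggggg   [Q -> g]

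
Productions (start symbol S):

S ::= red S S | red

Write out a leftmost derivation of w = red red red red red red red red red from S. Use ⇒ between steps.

S ⇒ red S S ⇒ red red S S S ⇒ red red red S S S S ⇒ red red red red S S S S S ⇒ red red red red red S S S S ⇒ red red red red red red S S S ⇒ red red red red red red red S S ⇒ red red red red red red red red S ⇒ red red red red red red red red red

S ⇒ red S S   [S ::= red S S]
red S S ⇒ red red S S S   [S ::= red S S]
red red S S S ⇒ red red red S S S S   [S ::= red S S]
red red red S S S S ⇒ red red red red S S S S S   [S ::= red S S]
red red red red S S S S S ⇒ red red red red red S S S S   [S ::= red]
red red red red red S S S S ⇒ red red red red red red S S S   [S ::= red]
red red red red red red S S S ⇒ red red red red red red red S S   [S ::= red]
red red red red red red red S S ⇒ red red red red red red red red S   [S ::= red]
red red red red red red red red S ⇒ red red red red red red red red red   [S ::= red]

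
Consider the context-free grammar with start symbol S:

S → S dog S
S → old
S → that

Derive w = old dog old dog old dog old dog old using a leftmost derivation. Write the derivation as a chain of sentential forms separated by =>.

S => S dog S   [S → S dog S]
S dog S => S dog S dog S   [S → S dog S]
S dog S dog S => old dog S dog S   [S → old]
old dog S dog S => old dog old dog S   [S → old]
old dog old dog S => old dog old dog S dog S   [S → S dog S]
old dog old dog S dog S => old dog old dog old dog S   [S → old]
old dog old dog old dog S => old dog old dog old dog S dog S   [S → S dog S]
old dog old dog old dog S dog S => old dog old dog old dog old dog S   [S → old]
old dog old dog old dog old dog S => old dog old dog old dog old dog old   [S → old]

S => S dog S => S dog S dog S => old dog S dog S => old dog old dog S => old dog old dog S dog S => old dog old dog old dog S => old dog old dog old dog S dog S => old dog old dog old dog old dog S => old dog old dog old dog old dog old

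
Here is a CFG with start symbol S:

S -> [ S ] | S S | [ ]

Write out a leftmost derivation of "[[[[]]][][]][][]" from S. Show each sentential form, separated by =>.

S => SS => SSS => [S]SS => [SS]SS => [SSS]SS => [[S]SS]SS => [[[S]]SS]SS => [[[[]]]SS]SS => [[[[]]][]S]SS => [[[[]]][][]]SS => [[[[]]][][]][]S => [[[[]]][][]][][]

S => SS   [S -> S S]
SS => SSS   [S -> S S]
SSS => [S]SS   [S -> [ S ]]
[S]SS => [SS]SS   [S -> S S]
[SS]SS => [SSS]SS   [S -> S S]
[SSS]SS => [[S]SS]SS   [S -> [ S ]]
[[S]SS]SS => [[[S]]SS]SS   [S -> [ S ]]
[[[S]]SS]SS => [[[[]]]SS]SS   [S -> [ ]]
[[[[]]]SS]SS => [[[[]]][]S]SS   [S -> [ ]]
[[[[]]][]S]SS => [[[[]]][][]]SS   [S -> [ ]]
[[[[]]][][]]SS => [[[[]]][][]][]S   [S -> [ ]]
[[[[]]][][]][]S => [[[[]]][][]][][]   [S -> [ ]]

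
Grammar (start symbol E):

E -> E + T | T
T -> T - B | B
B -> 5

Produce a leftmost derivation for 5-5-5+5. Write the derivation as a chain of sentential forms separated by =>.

E=>E+T=>T+T=>T-B+T=>T-B-B+T=>B-B-B+T=>5-B-B+T=>5-5-B+T=>5-5-5+T=>5-5-5+B=>5-5-5+5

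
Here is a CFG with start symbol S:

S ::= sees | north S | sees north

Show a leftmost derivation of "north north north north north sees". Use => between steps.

S => north S => north north S => north north north S => north north north north S => north north north north north S => north north north north north sees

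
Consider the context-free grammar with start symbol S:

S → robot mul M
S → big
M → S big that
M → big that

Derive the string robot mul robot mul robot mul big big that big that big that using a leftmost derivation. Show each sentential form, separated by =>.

S => robot mul M => robot mul S big that => robot mul robot mul M big that => robot mul robot mul S big that big that => robot mul robot mul robot mul M big that big that => robot mul robot mul robot mul S big that big that big that => robot mul robot mul robot mul big big that big that big that

S => robot mul M   [S → robot mul M]
robot mul M => robot mul S big that   [M → S big that]
robot mul S big that => robot mul robot mul M big that   [S → robot mul M]
robot mul robot mul M big that => robot mul robot mul S big that big that   [M → S big that]
robot mul robot mul S big that big that => robot mul robot mul robot mul M big that big that   [S → robot mul M]
robot mul robot mul robot mul M big that big that => robot mul robot mul robot mul S big that big that big that   [M → S big that]
robot mul robot mul robot mul S big that big that big that => robot mul robot mul robot mul big big that big that big that   [S → big]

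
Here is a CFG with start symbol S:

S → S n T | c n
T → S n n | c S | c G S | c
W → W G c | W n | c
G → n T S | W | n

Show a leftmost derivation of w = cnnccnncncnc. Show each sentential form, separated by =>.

S => SnT   [S → S n T]
SnT => SnTnT   [S → S n T]
SnTnT => SnTnTnT   [S → S n T]
SnTnTnT => cnnTnTnT   [S → c n]
cnnTnTnT => cnncSnTnT   [T → c S]
cnncSnTnT => cnncSnTnTnT   [S → S n T]
cnncSnTnTnT => cnnccnnTnTnT   [S → c n]
cnnccnnTnTnT => cnnccnncnTnT   [T → c]
cnnccnncnTnT => cnnccnncncnT   [T → c]
cnnccnncncnT => cnnccnncncnc   [T → c]

S => SnT => SnTnT => SnTnTnT => cnnTnTnT => cnncSnTnT => cnncSnTnTnT => cnnccnnTnTnT => cnnccnncnTnT => cnnccnncncnT => cnnccnncncnc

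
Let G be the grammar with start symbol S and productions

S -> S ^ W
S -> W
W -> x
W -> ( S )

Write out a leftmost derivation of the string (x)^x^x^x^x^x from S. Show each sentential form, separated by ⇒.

S ⇒ S^W ⇒ S^W^W ⇒ S^W^W^W ⇒ S^W^W^W^W ⇒ S^W^W^W^W^W ⇒ W^W^W^W^W^W ⇒ (S)^W^W^W^W^W ⇒ (W)^W^W^W^W^W ⇒ (x)^W^W^W^W^W ⇒ (x)^x^W^W^W^W ⇒ (x)^x^x^W^W^W ⇒ (x)^x^x^x^W^W ⇒ (x)^x^x^x^x^W ⇒ (x)^x^x^x^x^x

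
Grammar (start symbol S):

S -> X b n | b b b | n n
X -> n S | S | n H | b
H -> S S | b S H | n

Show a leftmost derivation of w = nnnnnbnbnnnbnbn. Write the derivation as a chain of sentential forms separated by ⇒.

S ⇒ Xbn ⇒ nSbn ⇒ nXbnbn ⇒ nnHbnbn ⇒ nnSSbnbn ⇒ nnXbnSbnbn ⇒ nnSbnSbnbn ⇒ nnXbnbnSbnbn ⇒ nnnSbnbnSbnbn ⇒ nnnnnbnbnSbnbn ⇒ nnnnnbnbnnnbnbn

S ⇒ Xbn   [S -> X b n]
Xbn ⇒ nSbn   [X -> n S]
nSbn ⇒ nXbnbn   [S -> X b n]
nXbnbn ⇒ nnHbnbn   [X -> n H]
nnHbnbn ⇒ nnSSbnbn   [H -> S S]
nnSSbnbn ⇒ nnXbnSbnbn   [S -> X b n]
nnXbnSbnbn ⇒ nnSbnSbnbn   [X -> S]
nnSbnSbnbn ⇒ nnXbnbnSbnbn   [S -> X b n]
nnXbnbnSbnbn ⇒ nnnSbnbnSbnbn   [X -> n S]
nnnSbnbnSbnbn ⇒ nnnnnbnbnSbnbn   [S -> n n]
nnnnnbnbnSbnbn ⇒ nnnnnbnbnnnbnbn   [S -> n n]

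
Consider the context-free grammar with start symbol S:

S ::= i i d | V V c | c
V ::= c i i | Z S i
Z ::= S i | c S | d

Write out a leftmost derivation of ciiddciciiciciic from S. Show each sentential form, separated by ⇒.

S⇒VVc⇒ZSiVc⇒cSSiVc⇒ciidSiVc⇒ciidVVciVc⇒ciidZSiVciVc⇒ciiddSiVciVc⇒ciiddciVciVc⇒ciiddciciiciVc⇒ciiddciciiciciic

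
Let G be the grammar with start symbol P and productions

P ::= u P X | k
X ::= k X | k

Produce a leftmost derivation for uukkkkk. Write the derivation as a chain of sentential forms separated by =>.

P => uPX   [P ::= u P X]
uPX => uuPXX   [P ::= u P X]
uuPXX => uukXX   [P ::= k]
uukXX => uukkX   [X ::= k]
uukkX => uukkkX   [X ::= k X]
uukkkX => uukkkkX   [X ::= k X]
uukkkkX => uukkkkk   [X ::= k]

P => uPX => uuPXX => uukXX => uukkX => uukkkX => uukkkkX => uukkkkk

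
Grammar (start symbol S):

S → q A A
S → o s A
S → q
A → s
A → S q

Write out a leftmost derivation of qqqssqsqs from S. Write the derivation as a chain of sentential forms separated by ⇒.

S ⇒ qAA   [S → q A A]
qAA ⇒ qSqA   [A → S q]
qSqA ⇒ qqAAqA   [S → q A A]
qqAAqA ⇒ qqSqAqA   [A → S q]
qqSqAqA ⇒ qqqAAqAqA   [S → q A A]
qqqAAqAqA ⇒ qqqsAqAqA   [A → s]
qqqsAqAqA ⇒ qqqssqAqA   [A → s]
qqqssqAqA ⇒ qqqssqsqA   [A → s]
qqqssqsqA ⇒ qqqssqsqs   [A → s]

S ⇒ qAA ⇒ qSqA ⇒ qqAAqA ⇒ qqSqAqA ⇒ qqqAAqAqA ⇒ qqqsAqAqA ⇒ qqqssqAqA ⇒ qqqssqsqA ⇒ qqqssqsqs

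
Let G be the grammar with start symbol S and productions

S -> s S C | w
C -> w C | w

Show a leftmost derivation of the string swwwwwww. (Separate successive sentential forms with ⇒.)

S ⇒ sSC   [S -> s S C]
sSC ⇒ swC   [S -> w]
swC ⇒ swwC   [C -> w C]
swwC ⇒ swwwC   [C -> w C]
swwwC ⇒ swwwwC   [C -> w C]
swwwwC ⇒ swwwwwC   [C -> w C]
swwwwwC ⇒ swwwwwwC   [C -> w C]
swwwwwwC ⇒ swwwwwww   [C -> w]

S ⇒ sSC ⇒ swC ⇒ swwC ⇒ swwwC ⇒ swwwwC ⇒ swwwwwC ⇒ swwwwwwC ⇒ swwwwwww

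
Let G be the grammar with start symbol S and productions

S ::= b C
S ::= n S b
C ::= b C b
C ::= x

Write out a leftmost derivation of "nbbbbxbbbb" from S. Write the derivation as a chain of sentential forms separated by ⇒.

S ⇒ nSb ⇒ nbCb ⇒ nbbCbb ⇒ nbbbCbbb ⇒ nbbbbCbbbb ⇒ nbbbbxbbbb

S ⇒ nSb   [S ::= n S b]
nSb ⇒ nbCb   [S ::= b C]
nbCb ⇒ nbbCbb   [C ::= b C b]
nbbCbb ⇒ nbbbCbbb   [C ::= b C b]
nbbbCbbb ⇒ nbbbbCbbbb   [C ::= b C b]
nbbbbCbbbb ⇒ nbbbbxbbbb   [C ::= x]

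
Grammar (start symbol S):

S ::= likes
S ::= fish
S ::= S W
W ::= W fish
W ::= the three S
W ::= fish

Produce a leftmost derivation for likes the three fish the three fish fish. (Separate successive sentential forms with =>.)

S => S W => likes W => likes W fish => likes the three S fish => likes the three S W fish => likes the three fish W fish => likes the three fish the three S fish => likes the three fish the three fish fish

S => S W   [S ::= S W]
S W => likes W   [S ::= likes]
likes W => likes W fish   [W ::= W fish]
likes W fish => likes the three S fish   [W ::= the three S]
likes the three S fish => likes the three S W fish   [S ::= S W]
likes the three S W fish => likes the three fish W fish   [S ::= fish]
likes the three fish W fish => likes the three fish the three S fish   [W ::= the three S]
likes the three fish the three S fish => likes the three fish the three fish fish   [S ::= fish]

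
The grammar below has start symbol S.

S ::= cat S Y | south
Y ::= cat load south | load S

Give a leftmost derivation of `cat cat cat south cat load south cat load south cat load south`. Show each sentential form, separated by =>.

S => cat S Y   [S ::= cat S Y]
cat S Y => cat cat S Y Y   [S ::= cat S Y]
cat cat S Y Y => cat cat cat S Y Y Y   [S ::= cat S Y]
cat cat cat S Y Y Y => cat cat cat south Y Y Y   [S ::= south]
cat cat cat south Y Y Y => cat cat cat south cat load south Y Y   [Y ::= cat load south]
cat cat cat south cat load south Y Y => cat cat cat south cat load south cat load south Y   [Y ::= cat load south]
cat cat cat south cat load south cat load south Y => cat cat cat south cat load south cat load south cat load south   [Y ::= cat load south]

S => cat S Y => cat cat S Y Y => cat cat cat S Y Y Y => cat cat cat south Y Y Y => cat cat cat south cat load south Y Y => cat cat cat south cat load south cat load south Y => cat cat cat south cat load south cat load south cat load south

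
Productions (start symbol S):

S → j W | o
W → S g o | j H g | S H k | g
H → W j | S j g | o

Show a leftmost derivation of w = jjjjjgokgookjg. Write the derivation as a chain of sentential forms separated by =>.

S=>jW=>jjHg=>jjWjg=>jjSHkjg=>jjjWHkjg=>jjjSgoHkjg=>jjjjWgoHkjg=>jjjjSHkgoHkjg=>jjjjjWHkgoHkjg=>jjjjjgHkgoHkjg=>jjjjjgokgoHkjg=>jjjjjgokgookjg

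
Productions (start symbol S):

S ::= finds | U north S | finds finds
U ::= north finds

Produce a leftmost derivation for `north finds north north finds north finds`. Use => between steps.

S => U north S => north finds north S => north finds north U north S => north finds north north finds north S => north finds north north finds north finds

S => U north S   [S ::= U north S]
U north S => north finds north S   [U ::= north finds]
north finds north S => north finds north U north S   [S ::= U north S]
north finds north U north S => north finds north north finds north S   [U ::= north finds]
north finds north north finds north S => north finds north north finds north finds   [S ::= finds]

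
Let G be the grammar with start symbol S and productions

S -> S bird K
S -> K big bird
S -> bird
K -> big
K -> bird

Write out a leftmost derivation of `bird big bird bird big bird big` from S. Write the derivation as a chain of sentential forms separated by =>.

S => S bird K => S bird K bird K => K big bird bird K bird K => bird big bird bird K bird K => bird big bird bird big bird K => bird big bird bird big bird big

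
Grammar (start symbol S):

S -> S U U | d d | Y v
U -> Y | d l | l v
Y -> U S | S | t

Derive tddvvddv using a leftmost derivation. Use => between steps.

S => Yv => USv => YSv => SSv => YvSv => USvSv => YSvSv => tSvSv => tYvvSv => tSvvSv => tddvvSv => tddvvddv

S => Yv   [S -> Y v]
Yv => USv   [Y -> U S]
USv => YSv   [U -> Y]
YSv => SSv   [Y -> S]
SSv => YvSv   [S -> Y v]
YvSv => USvSv   [Y -> U S]
USvSv => YSvSv   [U -> Y]
YSvSv => tSvSv   [Y -> t]
tSvSv => tYvvSv   [S -> Y v]
tYvvSv => tSvvSv   [Y -> S]
tSvvSv => tddvvSv   [S -> d d]
tddvvSv => tddvvddv   [S -> d d]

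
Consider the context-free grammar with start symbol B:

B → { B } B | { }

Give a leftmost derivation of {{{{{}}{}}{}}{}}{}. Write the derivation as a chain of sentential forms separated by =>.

B => {B}B => {{B}B}B => {{{B}B}B}B => {{{{B}B}B}B}B => {{{{{}}B}B}B}B => {{{{{}}{}}B}B}B => {{{{{}}{}}{}}B}B => {{{{{}}{}}{}}{}}B => {{{{{}}{}}{}}{}}{}

B => {B}B   [B → { B } B]
{B}B => {{B}B}B   [B → { B } B]
{{B}B}B => {{{B}B}B}B   [B → { B } B]
{{{B}B}B}B => {{{{B}B}B}B}B   [B → { B } B]
{{{{B}B}B}B}B => {{{{{}}B}B}B}B   [B → { }]
{{{{{}}B}B}B}B => {{{{{}}{}}B}B}B   [B → { }]
{{{{{}}{}}B}B}B => {{{{{}}{}}{}}B}B   [B → { }]
{{{{{}}{}}{}}B}B => {{{{{}}{}}{}}{}}B   [B → { }]
{{{{{}}{}}{}}{}}B => {{{{{}}{}}{}}{}}{}   [B → { }]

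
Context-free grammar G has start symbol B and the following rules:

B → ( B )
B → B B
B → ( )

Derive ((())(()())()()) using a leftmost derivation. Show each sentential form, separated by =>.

B => (B) => (BB) => ((B)B) => ((())B) => ((())BB) => ((())BBB) => ((())(B)BB) => ((())(BB)BB) => ((())(()B)BB) => ((())(()())BB) => ((())(()())()B) => ((())(()())()())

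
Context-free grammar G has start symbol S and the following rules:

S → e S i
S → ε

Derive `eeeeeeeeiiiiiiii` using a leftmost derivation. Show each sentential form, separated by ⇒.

S ⇒ eSi ⇒ eeSii ⇒ eeeSiii ⇒ eeeeSiiii ⇒ eeeeeSiiiii ⇒ eeeeeeSiiiiii ⇒ eeeeeeeSiiiiiii ⇒ eeeeeeeeSiiiiiiii ⇒ eeeeeeeeiiiiiiii

S ⇒ eSi   [S → e S i]
eSi ⇒ eeSii   [S → e S i]
eeSii ⇒ eeeSiii   [S → e S i]
eeeSiii ⇒ eeeeSiiii   [S → e S i]
eeeeSiiii ⇒ eeeeeSiiiii   [S → e S i]
eeeeeSiiiii ⇒ eeeeeeSiiiiii   [S → e S i]
eeeeeeSiiiiii ⇒ eeeeeeeSiiiiiii   [S → e S i]
eeeeeeeSiiiiiii ⇒ eeeeeeeeSiiiiiiii   [S → e S i]
eeeeeeeeSiiiiiiii ⇒ eeeeeeeeiiiiiiii   [S → ε]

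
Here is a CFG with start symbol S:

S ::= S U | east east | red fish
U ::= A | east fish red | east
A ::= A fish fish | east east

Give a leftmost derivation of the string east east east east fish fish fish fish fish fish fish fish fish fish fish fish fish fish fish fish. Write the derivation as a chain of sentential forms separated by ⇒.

S ⇒ S U ⇒ east east U ⇒ east east A ⇒ east east A fish fish ⇒ east east A fish fish fish fish ⇒ east east A fish fish fish fish fish fish ⇒ east east A fish fish fish fish fish fish fish fish ⇒ east east A fish fish fish fish fish fish fish fish fish fish ⇒ east east A fish fish fish fish fish fish fish fish fish fish fish fish ⇒ east east A fish fish fish fish fish fish fish fish fish fish fish fish fish fish ⇒ east east A fish fish fish fish fish fish fish fish fish fish fish fish fish fish fish fish ⇒ east east east east fish fish fish fish fish fish fish fish fish fish fish fish fish fish fish fish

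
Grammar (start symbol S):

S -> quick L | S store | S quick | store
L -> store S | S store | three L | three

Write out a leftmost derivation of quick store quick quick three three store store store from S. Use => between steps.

S => quick L   [S -> quick L]
quick L => quick store S   [L -> store S]
quick store S => quick store S store   [S -> S store]
quick store S store => quick store quick L store   [S -> quick L]
quick store quick L store => quick store quick S store store   [L -> S store]
quick store quick S store store => quick store quick S store store store   [S -> S store]
quick store quick S store store store => quick store quick quick L store store store   [S -> quick L]
quick store quick quick L store store store => quick store quick quick three L store store store   [L -> three L]
quick store quick quick three L store store store => quick store quick quick three three store store store   [L -> three]

S => quick L => quick store S => quick store S store => quick store quick L store => quick store quick S store store => quick store quick S store store store => quick store quick quick L store store store => quick store quick quick three L store store store => quick store quick quick three three store store store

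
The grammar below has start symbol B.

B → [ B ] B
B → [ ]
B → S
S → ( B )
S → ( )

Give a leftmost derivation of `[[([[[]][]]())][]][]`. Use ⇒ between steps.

B ⇒ [B]B ⇒ [[B]B]B ⇒ [[S]B]B ⇒ [[(B)]B]B ⇒ [[([B]B)]B]B ⇒ [[([[B]B]B)]B]B ⇒ [[([[[]]B]B)]B]B ⇒ [[([[[]][]]B)]B]B ⇒ [[([[[]][]]S)]B]B ⇒ [[([[[]][]]())]B]B ⇒ [[([[[]][]]())][]]B ⇒ [[([[[]][]]())][]][]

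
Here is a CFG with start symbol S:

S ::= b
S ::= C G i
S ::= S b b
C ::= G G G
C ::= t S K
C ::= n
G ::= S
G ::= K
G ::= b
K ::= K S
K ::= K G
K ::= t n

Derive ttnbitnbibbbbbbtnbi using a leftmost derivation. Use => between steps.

S=>CGi=>tSKGi=>tSbbKGi=>tSbbbbKGi=>tSbbbbbbKGi=>tCGibbbbbbKGi=>ttSKGibbbbbbKGi=>ttCGiKGibbbbbbKGi=>ttnGiKGibbbbbbKGi=>ttnbiKGibbbbbbKGi=>ttnbitnGibbbbbbKGi=>ttnbitnbibbbbbbKGi=>ttnbitnbibbbbbbtnGi=>ttnbitnbibbbbbbtnbi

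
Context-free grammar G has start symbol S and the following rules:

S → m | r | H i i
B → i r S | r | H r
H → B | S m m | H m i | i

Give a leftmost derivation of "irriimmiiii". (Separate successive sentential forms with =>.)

S => Hii   [S → H i i]
Hii => Bii   [H → B]
Bii => irSii   [B → i r S]
irSii => irHiiii   [S → H i i]
irHiiii => irSmmiiii   [H → S m m]
irSmmiiii => irHiimmiiii   [S → H i i]
irHiimmiiii => irBiimmiiii   [H → B]
irBiimmiiii => irriimmiiii   [B → r]

S => Hii => Bii => irSii => irHiiii => irSmmiiii => irHiimmiiii => irBiimmiiii => irriimmiiii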